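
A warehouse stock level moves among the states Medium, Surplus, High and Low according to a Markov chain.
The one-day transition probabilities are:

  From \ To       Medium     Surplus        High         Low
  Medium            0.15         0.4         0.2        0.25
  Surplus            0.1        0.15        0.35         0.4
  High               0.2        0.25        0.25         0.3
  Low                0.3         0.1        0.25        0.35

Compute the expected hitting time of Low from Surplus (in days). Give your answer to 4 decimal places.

2.8610

Let t(s) be the expected number of days to first reach Low from state s, with t(Low) = 0. Conditioning on the first day:
t(Medium) = 1 + 0.15·t(Medium) + 0.4·t(Surplus) + 0.2·t(High)
t(Surplus) = 1 + 0.1·t(Medium) + 0.15·t(Surplus) + 0.35·t(High)
t(High) = 1 + 0.2·t(Medium) + 0.25·t(Surplus) + 0.25·t(High)
Solving: t(Medium) = 3.2659, t(Surplus) = 2.8610, t(High) = 3.1579.
Expected days from Surplus to Low: 2.8610.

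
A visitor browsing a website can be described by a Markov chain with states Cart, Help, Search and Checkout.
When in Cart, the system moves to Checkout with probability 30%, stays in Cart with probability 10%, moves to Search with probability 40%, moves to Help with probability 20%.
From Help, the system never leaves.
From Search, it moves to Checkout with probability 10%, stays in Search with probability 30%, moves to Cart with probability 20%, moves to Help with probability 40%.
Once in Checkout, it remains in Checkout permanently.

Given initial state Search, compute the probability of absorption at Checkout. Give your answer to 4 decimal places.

Let h(s) be the probability of absorption at Checkout starting from transient state s. Then h(Checkout) = 1 and h(Help) = 0. By first-step analysis:
h(Cart) = 0.1·h(Cart) + 0.2·0 + 0.4·h(Search) + 0.3·1
h(Search) = 0.2·h(Cart) + 0.4·0 + 0.3·h(Search) + 0.1·1
Solving: h(Cart) = 0.4545, h(Search) = 0.2727.
Starting from Search, the probability is 0.2727.

0.2727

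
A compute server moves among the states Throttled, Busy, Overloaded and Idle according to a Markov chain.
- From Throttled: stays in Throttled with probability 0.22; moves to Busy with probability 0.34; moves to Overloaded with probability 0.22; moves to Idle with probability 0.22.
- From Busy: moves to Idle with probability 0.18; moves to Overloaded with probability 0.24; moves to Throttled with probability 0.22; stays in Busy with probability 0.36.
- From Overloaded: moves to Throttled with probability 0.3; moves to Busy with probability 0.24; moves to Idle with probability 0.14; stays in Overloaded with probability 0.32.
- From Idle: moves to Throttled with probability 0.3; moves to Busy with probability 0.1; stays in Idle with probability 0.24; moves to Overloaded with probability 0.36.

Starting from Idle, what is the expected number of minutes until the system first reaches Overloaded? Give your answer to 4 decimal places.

3.3670

Let t(s) be the expected number of minutes to first reach Overloaded from state s, with t(Overloaded) = 0. Conditioning on the first minute:
t(Throttled) = 1 + 0.22·t(Throttled) + 0.34·t(Busy) + 0.22·t(Idle)
t(Busy) = 1 + 0.22·t(Throttled) + 0.36·t(Busy) + 0.18·t(Idle)
t(Idle) = 1 + 0.3·t(Throttled) + 0.1·t(Busy) + 0.24·t(Idle)
Solving: t(Throttled) = 3.9117, t(Busy) = 3.8541, t(Idle) = 3.3670.
Expected minutes from Idle to Overloaded: 3.3670.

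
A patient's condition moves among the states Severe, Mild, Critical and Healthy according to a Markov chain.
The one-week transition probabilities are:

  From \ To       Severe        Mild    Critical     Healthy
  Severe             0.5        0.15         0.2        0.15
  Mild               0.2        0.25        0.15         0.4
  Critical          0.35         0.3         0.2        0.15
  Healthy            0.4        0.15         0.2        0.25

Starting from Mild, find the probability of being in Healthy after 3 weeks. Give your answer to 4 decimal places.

0.2246

Propagate the distribution vector 3 weeks from Mild.
After 0 weeks: (0.0000, 1.0000, 0.0000, 0.0000)
After 1 week: (0.2000, 0.2500, 0.1500, 0.4000)
After 2 weeks: (0.3625, 0.1975, 0.1875, 0.2525)
After 3 weeks: (0.3874, 0.1979, 0.1901, 0.2246)
P(in Healthy after 3 weeks) = 0.2246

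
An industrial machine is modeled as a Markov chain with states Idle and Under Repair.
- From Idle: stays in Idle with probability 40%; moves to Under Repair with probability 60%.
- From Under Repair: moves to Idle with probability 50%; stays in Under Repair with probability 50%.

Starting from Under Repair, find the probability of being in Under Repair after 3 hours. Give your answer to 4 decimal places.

0.5450

Propagate the distribution vector 3 hours from Under Repair.
After 0 hours: (0.0000, 1.0000)
After 1 hour: (0.5000, 0.5000)
After 2 hours: (0.4500, 0.5500)
After 3 hours: (0.4550, 0.5450)
P(in Under Repair after 3 hours) = 0.5450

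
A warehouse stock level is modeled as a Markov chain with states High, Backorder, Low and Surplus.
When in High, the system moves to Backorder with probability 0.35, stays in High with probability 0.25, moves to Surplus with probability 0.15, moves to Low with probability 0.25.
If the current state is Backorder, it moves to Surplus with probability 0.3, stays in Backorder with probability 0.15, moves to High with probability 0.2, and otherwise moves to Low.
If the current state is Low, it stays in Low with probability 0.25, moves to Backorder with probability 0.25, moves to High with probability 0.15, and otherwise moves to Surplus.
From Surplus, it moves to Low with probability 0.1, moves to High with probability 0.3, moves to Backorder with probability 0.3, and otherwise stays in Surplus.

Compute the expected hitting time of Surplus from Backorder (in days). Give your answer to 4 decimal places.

3.4987

Let t(s) be the expected number of days to first reach Surplus from state s, with t(Surplus) = 0. Conditioning on the first day:
t(High) = 1 + 0.25·t(High) + 0.35·t(Backorder) + 0.25·t(Low)
t(Backorder) = 1 + 0.2·t(High) + 0.15·t(Backorder) + 0.35·t(Low)
t(Low) = 1 + 0.15·t(High) + 0.25·t(Backorder) + 0.25·t(Low)
Solving: t(High) = 4.0706, t(Backorder) = 3.4987, t(Low) = 3.3137.
Expected days from Backorder to Surplus: 3.4987.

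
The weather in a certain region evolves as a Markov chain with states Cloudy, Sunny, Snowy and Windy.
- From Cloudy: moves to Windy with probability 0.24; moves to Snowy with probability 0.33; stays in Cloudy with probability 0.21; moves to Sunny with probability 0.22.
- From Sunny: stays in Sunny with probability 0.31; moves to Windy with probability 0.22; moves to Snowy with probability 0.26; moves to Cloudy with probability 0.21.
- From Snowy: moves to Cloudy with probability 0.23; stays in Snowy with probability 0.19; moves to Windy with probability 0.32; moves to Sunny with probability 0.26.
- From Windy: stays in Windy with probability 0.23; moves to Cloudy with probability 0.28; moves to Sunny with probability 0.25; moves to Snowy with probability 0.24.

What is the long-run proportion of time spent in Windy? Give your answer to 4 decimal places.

Let the stationary distribution be π with π = πP and π_1 + π_2 + π_3 + π_4 = 1.
π_1 = 0.21·π_1 + 0.21·π_2 + 0.23·π_3 + 0.28·π_4
π_2 = 0.22·π_1 + 0.31·π_2 + 0.26·π_3 + 0.25·π_4
π_3 = 0.33·π_1 + 0.26·π_2 + 0.19·π_3 + 0.24·π_4
Solving with the normalization constraint gives π = (0.2327, 0.2612, 0.2535, 0.2525).
So the stationary probability of Windy is 0.2525.

0.2525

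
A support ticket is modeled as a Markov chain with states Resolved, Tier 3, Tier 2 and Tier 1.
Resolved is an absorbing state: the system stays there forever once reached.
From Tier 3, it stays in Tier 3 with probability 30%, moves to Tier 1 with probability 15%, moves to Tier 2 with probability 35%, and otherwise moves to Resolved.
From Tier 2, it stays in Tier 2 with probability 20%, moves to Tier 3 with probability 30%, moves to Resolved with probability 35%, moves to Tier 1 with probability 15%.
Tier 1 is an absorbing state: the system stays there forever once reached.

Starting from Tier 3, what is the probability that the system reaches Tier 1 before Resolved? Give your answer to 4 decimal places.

Let h(s) be the probability of absorption at Tier 1 starting from transient state s. Then h(Tier 1) = 1 and h(Resolved) = 0. By first-step analysis:
h(Tier 3) = 0.2·0 + 0.3·h(Tier 3) + 0.35·h(Tier 2) + 0.15·1
h(Tier 2) = 0.35·0 + 0.3·h(Tier 3) + 0.2·h(Tier 2) + 0.15·1
Solving: h(Tier 3) = 0.3791, h(Tier 2) = 0.3297.
Starting from Tier 3, the probability is 0.3791.

0.3791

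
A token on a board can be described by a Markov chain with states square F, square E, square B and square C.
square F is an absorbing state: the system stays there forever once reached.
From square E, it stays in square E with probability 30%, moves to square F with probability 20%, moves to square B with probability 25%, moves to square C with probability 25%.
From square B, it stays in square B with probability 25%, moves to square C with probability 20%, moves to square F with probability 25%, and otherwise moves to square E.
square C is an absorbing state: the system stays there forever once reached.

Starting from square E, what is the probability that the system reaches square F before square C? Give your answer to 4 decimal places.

Let h(s) be the probability of absorption at square F starting from transient state s. Then h(square F) = 1 and h(square C) = 0. By first-step analysis:
h(square E) = 0.2·1 + 0.3·h(square E) + 0.25·h(square B) + 0.25·0
h(square B) = 0.25·1 + 0.3·h(square E) + 0.25·h(square B) + 0.2·0
Solving: h(square E) = 0.4722, h(square B) = 0.5222.
Starting from square E, the probability is 0.4722.

0.4722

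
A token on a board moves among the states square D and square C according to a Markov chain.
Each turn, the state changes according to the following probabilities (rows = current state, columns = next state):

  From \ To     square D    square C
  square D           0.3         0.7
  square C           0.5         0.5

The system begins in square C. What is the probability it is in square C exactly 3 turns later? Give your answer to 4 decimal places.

Propagate the distribution vector 3 turns from square C.
After 0 turns: (0.0000, 1.0000)
After 1 turn: (0.5000, 0.5000)
After 2 turns: (0.4000, 0.6000)
After 3 turns: (0.4200, 0.5800)
P(in square C after 3 turns) = 0.5800

0.5800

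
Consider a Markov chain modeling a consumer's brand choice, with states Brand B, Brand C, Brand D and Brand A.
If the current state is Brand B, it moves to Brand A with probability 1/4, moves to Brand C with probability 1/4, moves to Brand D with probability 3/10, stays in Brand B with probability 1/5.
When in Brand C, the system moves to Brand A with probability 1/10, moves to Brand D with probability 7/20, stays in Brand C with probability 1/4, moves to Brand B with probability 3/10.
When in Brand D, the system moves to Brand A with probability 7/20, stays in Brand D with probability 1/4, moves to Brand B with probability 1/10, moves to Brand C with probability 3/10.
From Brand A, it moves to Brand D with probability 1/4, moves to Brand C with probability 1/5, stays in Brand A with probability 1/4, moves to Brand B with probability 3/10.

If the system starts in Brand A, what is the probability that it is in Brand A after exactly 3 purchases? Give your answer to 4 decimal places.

Propagate the distribution vector 3 purchases from Brand A.
After 0 purchases: (0.0000, 0.0000, 0.0000, 1.0000)
After 1 purchase: (0.3000, 0.2000, 0.2500, 0.2500)
After 2 purchases: (0.2200, 0.2500, 0.2850, 0.2450)
After 3 purchases: (0.2210, 0.2520, 0.2860, 0.2410)
P(in Brand A after 3 purchases) = 0.2410

0.2410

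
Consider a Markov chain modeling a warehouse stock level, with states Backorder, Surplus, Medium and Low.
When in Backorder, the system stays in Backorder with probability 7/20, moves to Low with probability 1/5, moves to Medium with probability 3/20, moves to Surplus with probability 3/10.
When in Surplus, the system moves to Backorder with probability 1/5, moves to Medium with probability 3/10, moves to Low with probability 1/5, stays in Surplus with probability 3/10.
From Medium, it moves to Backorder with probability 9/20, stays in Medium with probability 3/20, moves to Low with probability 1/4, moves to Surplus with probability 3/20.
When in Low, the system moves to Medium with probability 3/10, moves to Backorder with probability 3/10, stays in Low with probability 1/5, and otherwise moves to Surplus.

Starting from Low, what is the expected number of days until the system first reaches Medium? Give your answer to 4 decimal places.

3.8964

Let t(s) be the expected number of days to first reach Medium from state s, with t(Medium) = 0. Conditioning on the first day:
t(Backorder) = 1 + 0.35·t(Backorder) + 0.3·t(Surplus) + 0.2·t(Low)
t(Surplus) = 1 + 0.2·t(Backorder) + 0.3·t(Surplus) + 0.2·t(Low)
t(Low) = 1 + 0.3·t(Backorder) + 0.2·t(Surplus) + 0.2·t(Low)
Solving: t(Backorder) = 4.5045, t(Surplus) = 3.8288, t(Low) = 3.8964.
Expected days from Low to Medium: 3.8964.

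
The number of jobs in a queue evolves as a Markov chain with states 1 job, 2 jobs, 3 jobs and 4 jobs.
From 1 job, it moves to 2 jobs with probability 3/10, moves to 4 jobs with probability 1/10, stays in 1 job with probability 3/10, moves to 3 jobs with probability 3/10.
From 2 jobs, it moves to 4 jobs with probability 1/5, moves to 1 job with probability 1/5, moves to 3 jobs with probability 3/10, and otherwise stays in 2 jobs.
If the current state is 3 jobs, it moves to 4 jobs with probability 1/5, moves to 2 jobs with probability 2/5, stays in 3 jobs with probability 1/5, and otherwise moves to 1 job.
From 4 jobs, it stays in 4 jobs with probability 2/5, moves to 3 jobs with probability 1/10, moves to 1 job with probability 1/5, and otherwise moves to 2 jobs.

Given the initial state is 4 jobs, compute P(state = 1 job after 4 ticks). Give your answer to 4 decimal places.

0.2222

Propagate the distribution vector 4 ticks from 4 jobs.
After 0 ticks: (0.0000, 0.0000, 0.0000, 1.0000)
After 1 tick: (0.2000, 0.3000, 0.1000, 0.4000)
After 2 ticks: (0.2200, 0.3100, 0.2100, 0.2600)
After 3 ticks: (0.2220, 0.3210, 0.2270, 0.2300)
After 4 ticks: (0.2222, 0.3227, 0.2313, 0.2238)
P(in 1 job after 4 ticks) = 0.2222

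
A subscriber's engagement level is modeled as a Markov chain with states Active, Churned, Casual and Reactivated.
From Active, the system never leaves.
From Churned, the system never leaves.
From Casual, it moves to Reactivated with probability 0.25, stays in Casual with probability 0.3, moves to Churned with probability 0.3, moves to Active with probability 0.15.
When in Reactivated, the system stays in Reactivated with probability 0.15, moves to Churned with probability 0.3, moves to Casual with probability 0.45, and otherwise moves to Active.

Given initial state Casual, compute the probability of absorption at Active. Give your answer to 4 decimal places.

0.3161

Let h(s) be the probability of absorption at Active starting from transient state s. Then h(Active) = 1 and h(Churned) = 0. By first-step analysis:
h(Casual) = 0.15·1 + 0.3·0 + 0.3·h(Casual) + 0.25·h(Reactivated)
h(Reactivated) = 0.1·1 + 0.3·0 + 0.45·h(Casual) + 0.15·h(Reactivated)
Solving: h(Casual) = 0.3161, h(Reactivated) = 0.2850.
Starting from Casual, the probability is 0.3161.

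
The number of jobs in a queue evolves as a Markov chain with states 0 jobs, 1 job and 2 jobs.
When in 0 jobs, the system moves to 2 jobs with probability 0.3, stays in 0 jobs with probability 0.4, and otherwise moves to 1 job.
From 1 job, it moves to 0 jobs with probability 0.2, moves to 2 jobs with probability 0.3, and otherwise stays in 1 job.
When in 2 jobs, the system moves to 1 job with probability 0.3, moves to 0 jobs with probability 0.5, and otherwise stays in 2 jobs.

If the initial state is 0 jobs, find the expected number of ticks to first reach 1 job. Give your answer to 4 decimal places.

3.3333

Let t(s) be the expected number of ticks to first reach 1 job from state s, with t(1 job) = 0. Conditioning on the first tick:
t(0 jobs) = 1 + 0.4·t(0 jobs) + 0.3·t(2 jobs)
t(2 jobs) = 1 + 0.5·t(0 jobs) + 0.2·t(2 jobs)
Solving: t(0 jobs) = 3.3333, t(2 jobs) = 3.3333.
Expected ticks from 0 jobs to 1 job: 3.3333.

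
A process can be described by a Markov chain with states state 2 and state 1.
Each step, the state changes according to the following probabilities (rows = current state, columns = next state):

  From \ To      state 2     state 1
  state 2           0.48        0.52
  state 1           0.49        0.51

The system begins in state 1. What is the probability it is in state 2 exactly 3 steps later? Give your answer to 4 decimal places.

Propagate the distribution vector 3 steps from state 1.
After 0 steps: (0.0000, 1.0000)
After 1 step: (0.4900, 0.5100)
After 2 steps: (0.4851, 0.5149)
After 3 steps: (0.4851, 0.5149)
P(in state 2 after 3 steps) = 0.4851

0.4851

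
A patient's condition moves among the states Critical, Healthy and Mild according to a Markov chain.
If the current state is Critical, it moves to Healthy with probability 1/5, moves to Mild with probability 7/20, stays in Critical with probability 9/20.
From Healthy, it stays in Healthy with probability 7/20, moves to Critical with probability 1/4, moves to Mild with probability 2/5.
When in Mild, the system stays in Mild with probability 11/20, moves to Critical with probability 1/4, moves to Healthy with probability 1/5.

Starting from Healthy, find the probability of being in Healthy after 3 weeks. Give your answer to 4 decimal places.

0.2379

Propagate the distribution vector 3 weeks from Healthy.
After 0 weeks: (0.0000, 1.0000, 0.0000)
After 1 week: (0.2500, 0.3500, 0.4000)
After 2 weeks: (0.3000, 0.2525, 0.4475)
After 3 weeks: (0.3100, 0.2379, 0.4521)
P(in Healthy after 3 weeks) = 0.2379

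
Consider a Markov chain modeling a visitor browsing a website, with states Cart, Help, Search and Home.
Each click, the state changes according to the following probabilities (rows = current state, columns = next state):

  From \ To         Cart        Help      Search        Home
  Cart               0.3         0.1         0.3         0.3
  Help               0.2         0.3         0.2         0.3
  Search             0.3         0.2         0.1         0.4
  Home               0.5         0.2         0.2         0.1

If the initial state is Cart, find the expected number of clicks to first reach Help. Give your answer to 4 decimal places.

Let t(s) be the expected number of clicks to first reach Help from state s, with t(Help) = 0. Conditioning on the first click:
t(Cart) = 1 + 0.3·t(Cart) + 0.3·t(Search) + 0.3·t(Home)
t(Search) = 1 + 0.3·t(Cart) + 0.1·t(Search) + 0.4·t(Home)
t(Home) = 1 + 0.5·t(Cart) + 0.2·t(Search) + 0.1·t(Home)
Solving: t(Cart) = 6.6820, t(Search) = 6.0829, t(Home) = 6.1751.
Expected clicks from Cart to Help: 6.6820.

6.6820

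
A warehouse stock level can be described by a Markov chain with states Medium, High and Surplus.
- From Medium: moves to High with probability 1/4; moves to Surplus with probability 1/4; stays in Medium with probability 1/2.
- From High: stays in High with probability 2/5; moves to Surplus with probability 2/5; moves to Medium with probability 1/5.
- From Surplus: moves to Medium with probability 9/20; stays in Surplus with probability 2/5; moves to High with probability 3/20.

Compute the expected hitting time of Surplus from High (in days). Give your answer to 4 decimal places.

2.8000

Let t(s) be the expected number of days to first reach Surplus from state s, with t(Surplus) = 0. Conditioning on the first day:
t(Medium) = 1 + 0.5·t(Medium) + 0.25·t(High)
t(High) = 1 + 0.2·t(Medium) + 0.4·t(High)
Solving: t(Medium) = 3.4000, t(High) = 2.8000.
Expected days from High to Surplus: 2.8000.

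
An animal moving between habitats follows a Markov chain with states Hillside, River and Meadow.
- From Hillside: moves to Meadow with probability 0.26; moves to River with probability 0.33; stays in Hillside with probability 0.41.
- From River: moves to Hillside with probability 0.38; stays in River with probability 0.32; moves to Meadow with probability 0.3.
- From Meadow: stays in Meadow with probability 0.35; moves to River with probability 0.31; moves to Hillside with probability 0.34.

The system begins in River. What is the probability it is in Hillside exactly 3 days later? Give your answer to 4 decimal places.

0.3794

Propagate the distribution vector 3 days from River.
After 0 days: (0.0000, 1.0000, 0.0000)
After 1 day: (0.3800, 0.3200, 0.3000)
After 2 days: (0.3794, 0.3208, 0.2998)
After 3 days: (0.3794, 0.3208, 0.2998)
P(in Hillside after 3 days) = 0.3794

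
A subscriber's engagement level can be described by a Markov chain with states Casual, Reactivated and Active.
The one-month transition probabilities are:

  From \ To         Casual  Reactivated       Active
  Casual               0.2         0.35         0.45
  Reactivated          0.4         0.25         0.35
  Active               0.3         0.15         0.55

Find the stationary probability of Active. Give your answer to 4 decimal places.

Let the stationary distribution be π with π = πP and π_1 + π_2 + π_3 = 1.
π_1 = 0.2·π_1 + 0.4·π_2 + 0.3·π_3
π_2 = 0.35·π_1 + 0.25·π_2 + 0.15·π_3
Solving with the normalization constraint gives π = (0.2938, 0.2320, 0.4742).
So the stationary probability of Active is 0.4742.

0.4742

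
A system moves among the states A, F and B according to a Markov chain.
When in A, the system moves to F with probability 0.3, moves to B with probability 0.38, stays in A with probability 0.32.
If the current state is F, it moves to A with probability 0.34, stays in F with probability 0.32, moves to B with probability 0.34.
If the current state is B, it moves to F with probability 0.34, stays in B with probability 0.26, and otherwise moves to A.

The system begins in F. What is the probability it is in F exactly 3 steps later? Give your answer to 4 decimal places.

0.3195

Propagate the distribution vector 3 steps from F.
After 0 steps: (0.0000, 1.0000, 0.0000)
After 1 step: (0.3400, 0.3200, 0.3400)
After 2 steps: (0.3536, 0.3200, 0.3264)
After 3 steps: (0.3525, 0.3195, 0.3280)
P(in F after 3 steps) = 0.3195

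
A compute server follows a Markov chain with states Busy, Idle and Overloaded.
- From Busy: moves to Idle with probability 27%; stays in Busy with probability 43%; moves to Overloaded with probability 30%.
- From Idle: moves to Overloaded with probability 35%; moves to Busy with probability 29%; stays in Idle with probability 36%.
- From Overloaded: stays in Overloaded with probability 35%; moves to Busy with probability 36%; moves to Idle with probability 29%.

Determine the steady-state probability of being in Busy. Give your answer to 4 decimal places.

Let the stationary distribution be π with π = πP and π_1 + π_2 + π_3 = 1.
π_1 = 0.43·π_1 + 0.29·π_2 + 0.36·π_3
π_2 = 0.27·π_1 + 0.36·π_2 + 0.29·π_3
Solving with the normalization constraint gives π = (0.3642, 0.3040, 0.3318).
So the stationary probability of Busy is 0.3642.

0.3642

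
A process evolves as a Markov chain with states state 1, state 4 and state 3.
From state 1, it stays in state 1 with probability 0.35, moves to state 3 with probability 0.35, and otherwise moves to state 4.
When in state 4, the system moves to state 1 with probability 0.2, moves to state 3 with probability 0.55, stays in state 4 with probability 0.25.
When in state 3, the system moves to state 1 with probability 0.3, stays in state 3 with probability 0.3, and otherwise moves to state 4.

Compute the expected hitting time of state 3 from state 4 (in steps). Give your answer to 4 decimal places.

1.9883

Let t(s) be the expected number of steps to first reach state 3 from state s, with t(state 3) = 0. Conditioning on the first step:
t(state 1) = 1 + 0.35·t(state 1) + 0.3·t(state 4)
t(state 4) = 1 + 0.2·t(state 1) + 0.25·t(state 4)
Solving: t(state 1) = 2.4561, t(state 4) = 1.9883.
Expected steps from state 4 to state 3: 1.9883.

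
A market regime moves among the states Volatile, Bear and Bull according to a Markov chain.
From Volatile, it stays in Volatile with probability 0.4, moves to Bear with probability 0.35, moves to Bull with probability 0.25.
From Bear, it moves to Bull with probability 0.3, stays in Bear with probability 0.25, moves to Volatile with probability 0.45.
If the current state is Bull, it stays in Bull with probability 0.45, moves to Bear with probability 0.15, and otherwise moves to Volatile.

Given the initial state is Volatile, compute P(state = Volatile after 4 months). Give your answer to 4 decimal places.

Propagate the distribution vector 4 months from Volatile.
After 0 months: (1.0000, 0.0000, 0.0000)
After 1 month: (0.4000, 0.3500, 0.2500)
After 2 months: (0.4175, 0.2650, 0.3175)
After 3 months: (0.4133, 0.2600, 0.3268)
After 4 months: (0.4130, 0.2587, 0.3284)
P(in Volatile after 4 months) = 0.4130

0.4130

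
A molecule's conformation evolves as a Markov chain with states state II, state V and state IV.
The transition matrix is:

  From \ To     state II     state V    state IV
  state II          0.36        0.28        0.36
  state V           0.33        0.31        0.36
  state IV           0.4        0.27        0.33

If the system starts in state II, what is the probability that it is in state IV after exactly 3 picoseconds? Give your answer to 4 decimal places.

Propagate the distribution vector 3 picoseconds from state II.
After 0 picoseconds: (1.0000, 0.0000, 0.0000)
After 1 picosecond: (0.3600, 0.2800, 0.3600)
After 2 picoseconds: (0.3660, 0.2848, 0.3492)
After 3 picoseconds: (0.3654, 0.2851, 0.3495)
P(in state IV after 3 picoseconds) = 0.3495

0.3495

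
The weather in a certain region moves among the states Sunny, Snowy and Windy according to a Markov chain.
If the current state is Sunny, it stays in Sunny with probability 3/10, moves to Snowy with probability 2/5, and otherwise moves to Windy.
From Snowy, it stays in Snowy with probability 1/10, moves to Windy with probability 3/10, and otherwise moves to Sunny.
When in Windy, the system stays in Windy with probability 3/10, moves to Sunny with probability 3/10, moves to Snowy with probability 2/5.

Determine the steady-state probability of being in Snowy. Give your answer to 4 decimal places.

0.3077

Let the stationary distribution be π with π = πP and π_1 + π_2 + π_3 = 1.
π_1 = 0.3·π_1 + 0.6·π_2 + 0.3·π_3
π_2 = 0.4·π_1 + 0.1·π_2 + 0.4·π_3
Solving with the normalization constraint gives π = (0.3923, 0.3077, 0.3000).
So the stationary probability of Snowy is 0.3077.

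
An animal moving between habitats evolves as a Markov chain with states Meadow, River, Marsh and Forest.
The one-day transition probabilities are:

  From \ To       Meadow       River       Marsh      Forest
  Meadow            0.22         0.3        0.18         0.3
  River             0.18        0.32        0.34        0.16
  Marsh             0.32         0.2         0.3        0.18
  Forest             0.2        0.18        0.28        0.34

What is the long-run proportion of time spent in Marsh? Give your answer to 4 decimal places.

Let the stationary distribution be π with π = πP and π_1 + π_2 + π_3 + π_4 = 1.
π_1 = 0.22·π_1 + 0.18·π_2 + 0.32·π_3 + 0.2·π_4
π_2 = 0.3·π_1 + 0.32·π_2 + 0.2·π_3 + 0.18·π_4
π_3 = 0.18·π_1 + 0.34·π_2 + 0.3·π_3 + 0.28·π_4
Solving with the normalization constraint gives π = (0.2330, 0.2483, 0.2771, 0.2417).
So the stationary probability of Marsh is 0.2771.

0.2771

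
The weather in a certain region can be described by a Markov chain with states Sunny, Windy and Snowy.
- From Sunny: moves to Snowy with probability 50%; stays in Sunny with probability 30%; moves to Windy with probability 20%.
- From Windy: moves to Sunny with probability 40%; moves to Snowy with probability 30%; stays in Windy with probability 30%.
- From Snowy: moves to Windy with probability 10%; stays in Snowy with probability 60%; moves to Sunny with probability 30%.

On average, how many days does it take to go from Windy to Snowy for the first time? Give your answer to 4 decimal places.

Let t(s) be the expected number of days to first reach Snowy from state s, with t(Snowy) = 0. Conditioning on the first day:
t(Sunny) = 1 + 0.3·t(Sunny) + 0.2·t(Windy)
t(Windy) = 1 + 0.4·t(Sunny) + 0.3·t(Windy)
Solving: t(Sunny) = 2.1951, t(Windy) = 2.6829.
Expected days from Windy to Snowy: 2.6829.

2.6829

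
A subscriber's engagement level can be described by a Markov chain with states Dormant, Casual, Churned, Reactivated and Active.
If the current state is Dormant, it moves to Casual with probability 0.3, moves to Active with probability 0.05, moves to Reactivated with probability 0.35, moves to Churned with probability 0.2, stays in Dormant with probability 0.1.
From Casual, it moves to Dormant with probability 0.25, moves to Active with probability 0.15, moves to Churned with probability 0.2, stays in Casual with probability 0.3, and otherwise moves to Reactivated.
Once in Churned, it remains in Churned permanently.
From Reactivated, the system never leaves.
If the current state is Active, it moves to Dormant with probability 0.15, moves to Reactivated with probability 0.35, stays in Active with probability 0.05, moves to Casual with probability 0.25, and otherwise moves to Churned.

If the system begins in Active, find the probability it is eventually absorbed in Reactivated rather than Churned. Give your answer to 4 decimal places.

0.5851

Let h(s) be the probability of absorption at Reactivated starting from transient state s. Then h(Reactivated) = 1 and h(Churned) = 0. By first-step analysis:
h(Dormant) = 0.1·h(Dormant) + 0.3·h(Casual) + 0.2·0 + 0.35·1 + 0.05·h(Active)
h(Casual) = 0.25·h(Dormant) + 0.3·h(Casual) + 0.2·0 + 0.1·1 + 0.15·h(Active)
h(Active) = 0.15·h(Dormant) + 0.25·h(Casual) + 0.2·0 + 0.35·1 + 0.05·h(Active)
Solving: h(Dormant) = 0.5798, h(Casual) = 0.4753, h(Active) = 0.5851.
Starting from Active, the probability is 0.5851.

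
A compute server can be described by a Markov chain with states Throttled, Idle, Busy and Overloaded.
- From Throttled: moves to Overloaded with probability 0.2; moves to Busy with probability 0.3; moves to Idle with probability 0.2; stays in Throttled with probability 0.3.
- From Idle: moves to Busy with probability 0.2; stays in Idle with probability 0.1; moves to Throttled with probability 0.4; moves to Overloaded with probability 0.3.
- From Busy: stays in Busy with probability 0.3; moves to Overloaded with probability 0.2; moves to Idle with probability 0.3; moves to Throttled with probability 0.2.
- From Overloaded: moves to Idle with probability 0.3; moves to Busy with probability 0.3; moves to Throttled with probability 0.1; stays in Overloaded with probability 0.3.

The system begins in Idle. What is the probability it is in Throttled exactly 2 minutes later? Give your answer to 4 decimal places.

Propagate the distribution vector 2 minutes from Idle.
After 0 minutes: (0.0000, 1.0000, 0.0000, 0.0000)
After 1 minute: (0.4000, 0.1000, 0.2000, 0.3000)
After 2 minutes: (0.2300, 0.2400, 0.2900, 0.2400)
P(in Throttled after 2 minutes) = 0.2300

0.2300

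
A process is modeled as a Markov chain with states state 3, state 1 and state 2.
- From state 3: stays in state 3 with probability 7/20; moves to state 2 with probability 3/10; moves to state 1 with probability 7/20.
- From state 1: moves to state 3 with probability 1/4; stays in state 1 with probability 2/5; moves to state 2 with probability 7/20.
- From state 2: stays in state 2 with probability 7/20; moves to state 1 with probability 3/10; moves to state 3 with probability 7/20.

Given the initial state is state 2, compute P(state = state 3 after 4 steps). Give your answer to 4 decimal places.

Propagate the distribution vector 4 steps from state 2.
After 0 steps: (0.0000, 0.0000, 1.0000)
After 1 step: (0.3500, 0.3000, 0.3500)
After 2 steps: (0.3200, 0.3475, 0.3325)
After 3 steps: (0.3153, 0.3508, 0.3340)
After 4 steps: (0.3149, 0.3508, 0.3342)
P(in state 3 after 4 steps) = 0.3149

0.3149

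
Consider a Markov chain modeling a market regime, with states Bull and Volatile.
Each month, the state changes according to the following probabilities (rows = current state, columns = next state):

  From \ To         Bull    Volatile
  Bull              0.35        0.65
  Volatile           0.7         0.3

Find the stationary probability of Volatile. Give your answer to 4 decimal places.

0.4815

Let the stationary distribution be π with π = πP and π_1 + π_2 = 1.
π_1 = 0.35·π_1 + 0.7·π_2
Solving with the normalization constraint gives π = (0.5185, 0.4815).
So the stationary probability of Volatile is 0.4815.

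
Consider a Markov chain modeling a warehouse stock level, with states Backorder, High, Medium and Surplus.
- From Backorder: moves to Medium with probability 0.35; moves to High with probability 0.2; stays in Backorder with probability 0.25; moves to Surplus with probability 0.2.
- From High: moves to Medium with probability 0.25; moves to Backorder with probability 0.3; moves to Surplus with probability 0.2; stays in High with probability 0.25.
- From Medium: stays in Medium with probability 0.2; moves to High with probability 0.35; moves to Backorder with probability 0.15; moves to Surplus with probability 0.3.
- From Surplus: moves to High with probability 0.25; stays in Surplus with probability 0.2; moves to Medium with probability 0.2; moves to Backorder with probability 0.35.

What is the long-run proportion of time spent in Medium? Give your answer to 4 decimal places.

Let the stationary distribution be π with π = πP and π_1 + π_2 + π_3 + π_4 = 1.
π_1 = 0.25·π_1 + 0.3·π_2 + 0.15·π_3 + 0.35·π_4
π_2 = 0.2·π_1 + 0.25·π_2 + 0.35·π_3 + 0.25·π_4
π_3 = 0.35·π_1 + 0.25·π_2 + 0.2·π_3 + 0.2·π_4
Solving with the normalization constraint gives π = (0.2604, 0.2622, 0.2522, 0.2252).
So the stationary probability of Medium is 0.2522.

0.2522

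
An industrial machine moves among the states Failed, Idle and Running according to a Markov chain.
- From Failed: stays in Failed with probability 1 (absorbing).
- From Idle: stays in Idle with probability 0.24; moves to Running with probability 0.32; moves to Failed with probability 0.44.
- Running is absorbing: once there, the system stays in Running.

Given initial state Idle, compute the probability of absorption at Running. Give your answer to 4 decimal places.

0.4211

Let h(s) be the probability of absorption at Running starting from transient state s. Then h(Running) = 1 and h(Failed) = 0. By first-step analysis:
h(Idle) = 0.44·0 + 0.24·h(Idle) + 0.32·1
Solving: h(Idle) = 0.4211.
Starting from Idle, the probability is 0.4211.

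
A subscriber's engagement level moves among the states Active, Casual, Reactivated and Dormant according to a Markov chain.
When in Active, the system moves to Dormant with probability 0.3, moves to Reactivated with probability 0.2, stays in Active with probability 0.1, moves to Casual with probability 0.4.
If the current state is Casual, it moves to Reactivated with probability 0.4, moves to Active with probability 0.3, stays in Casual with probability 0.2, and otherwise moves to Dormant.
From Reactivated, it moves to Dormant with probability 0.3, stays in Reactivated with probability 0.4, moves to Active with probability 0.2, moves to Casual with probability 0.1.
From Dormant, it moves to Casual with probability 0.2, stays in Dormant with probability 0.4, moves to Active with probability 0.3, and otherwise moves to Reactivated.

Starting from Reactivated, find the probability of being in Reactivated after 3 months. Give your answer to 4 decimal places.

0.2630

Propagate the distribution vector 3 months from Reactivated.
After 0 months: (0.0000, 0.0000, 1.0000, 0.0000)
After 1 month: (0.2000, 0.1000, 0.4000, 0.3000)
After 2 months: (0.2200, 0.2000, 0.2700, 0.3100)
After 3 months: (0.2290, 0.2170, 0.2630, 0.2910)
P(in Reactivated after 3 months) = 0.2630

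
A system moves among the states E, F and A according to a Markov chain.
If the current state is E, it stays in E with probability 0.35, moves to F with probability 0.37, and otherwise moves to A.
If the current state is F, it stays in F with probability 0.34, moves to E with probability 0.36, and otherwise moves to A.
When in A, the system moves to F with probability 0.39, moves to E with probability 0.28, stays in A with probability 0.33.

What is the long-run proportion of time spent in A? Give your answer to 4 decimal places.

0.3024

Let the stationary distribution be π with π = πP and π_1 + π_2 + π_3 = 1.
π_1 = 0.35·π_1 + 0.36·π_2 + 0.28·π_3
π_2 = 0.37·π_1 + 0.34·π_2 + 0.39·π_3
Solving with the normalization constraint gives π = (0.3325, 0.3651, 0.3024).
So the stationary probability of A is 0.3024.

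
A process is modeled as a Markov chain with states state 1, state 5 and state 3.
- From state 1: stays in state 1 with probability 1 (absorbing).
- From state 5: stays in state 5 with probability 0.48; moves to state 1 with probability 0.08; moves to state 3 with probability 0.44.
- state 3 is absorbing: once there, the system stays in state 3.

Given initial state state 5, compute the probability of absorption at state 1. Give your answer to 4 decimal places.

Let h(s) be the probability of absorption at state 1 starting from transient state s. Then h(state 1) = 1 and h(state 3) = 0. By first-step analysis:
h(state 5) = 0.08·1 + 0.48·h(state 5) + 0.44·0
Solving: h(state 5) = 0.1538.
Starting from state 5, the probability is 0.1538.

0.1538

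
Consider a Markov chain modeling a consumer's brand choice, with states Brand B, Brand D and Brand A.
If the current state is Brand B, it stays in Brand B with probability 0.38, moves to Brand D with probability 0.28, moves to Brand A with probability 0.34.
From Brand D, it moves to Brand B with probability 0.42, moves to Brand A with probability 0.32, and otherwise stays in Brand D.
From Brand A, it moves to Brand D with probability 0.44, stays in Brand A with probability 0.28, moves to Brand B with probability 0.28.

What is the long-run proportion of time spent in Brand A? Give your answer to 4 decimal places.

Let the stationary distribution be π with π = πP and π_1 + π_2 + π_3 = 1.
π_1 = 0.38·π_1 + 0.42·π_2 + 0.28·π_3
π_2 = 0.28·π_1 + 0.26·π_2 + 0.44·π_3
Solving with the normalization constraint gives π = (0.3615, 0.3239, 0.3146).
So the stationary probability of Brand A is 0.3146.

0.3146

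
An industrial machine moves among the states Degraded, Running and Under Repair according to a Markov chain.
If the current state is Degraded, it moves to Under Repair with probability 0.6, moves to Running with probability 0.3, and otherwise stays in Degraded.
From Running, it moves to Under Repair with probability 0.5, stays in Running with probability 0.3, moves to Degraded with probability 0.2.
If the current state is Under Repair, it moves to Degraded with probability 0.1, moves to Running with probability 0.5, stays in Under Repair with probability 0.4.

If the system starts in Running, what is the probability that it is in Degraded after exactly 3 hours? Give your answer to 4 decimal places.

Propagate the distribution vector 3 hours from Running.
After 0 hours: (0.0000, 1.0000, 0.0000)
After 1 hour: (0.2000, 0.3000, 0.5000)
After 2 hours: (0.1300, 0.4000, 0.4700)
After 3 hours: (0.1400, 0.3940, 0.4660)
P(in Degraded after 3 hours) = 0.1400

0.1400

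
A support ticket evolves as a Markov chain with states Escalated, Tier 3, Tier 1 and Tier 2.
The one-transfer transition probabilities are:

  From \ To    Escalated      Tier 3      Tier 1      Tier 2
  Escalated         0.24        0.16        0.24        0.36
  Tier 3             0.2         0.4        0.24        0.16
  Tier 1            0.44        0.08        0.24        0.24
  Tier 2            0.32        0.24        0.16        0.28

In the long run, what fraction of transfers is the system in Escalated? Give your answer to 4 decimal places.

0.2966

Let the stationary distribution be π with π = πP and π_1 + π_2 + π_3 + π_4 = 1.
π_1 = 0.24·π_1 + 0.2·π_2 + 0.44·π_3 + 0.32·π_4
π_2 = 0.16·π_1 + 0.4·π_2 + 0.08·π_3 + 0.24·π_4
π_3 = 0.24·π_1 + 0.24·π_2 + 0.24·π_3 + 0.16·π_4
Solving with the normalization constraint gives π = (0.2966, 0.2159, 0.2185, 0.2691).
So the stationary probability of Escalated is 0.2966.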